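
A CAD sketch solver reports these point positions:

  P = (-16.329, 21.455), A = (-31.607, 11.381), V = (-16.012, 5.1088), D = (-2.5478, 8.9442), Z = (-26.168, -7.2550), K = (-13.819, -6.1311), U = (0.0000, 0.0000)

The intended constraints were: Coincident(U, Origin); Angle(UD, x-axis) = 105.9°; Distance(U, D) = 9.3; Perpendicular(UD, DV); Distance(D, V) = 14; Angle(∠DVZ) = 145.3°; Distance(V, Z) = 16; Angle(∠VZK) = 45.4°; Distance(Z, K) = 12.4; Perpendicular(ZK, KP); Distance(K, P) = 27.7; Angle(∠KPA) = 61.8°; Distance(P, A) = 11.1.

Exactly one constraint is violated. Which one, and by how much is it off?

Distance(P, A) = 11.1 — off by 7.20.

U = (0.00, 0.00) ✓; UD at 105.9° ✓; |UD| = 9.300 ✓; ∠(UD, DV) = 90.00° ✓; |DV| = 14.00 ✓; ∠DVZ = 145.3° ✓; |VZ| = 16.00 ✓; ∠VZK = 45.40° ✓; |ZK| = 12.40 ✓; ∠(ZK, KP) = 90.00° ✓; |KP| = 27.70 ✓; ∠KPA = 61.80° ✓; |PA| = 18.30 ✗.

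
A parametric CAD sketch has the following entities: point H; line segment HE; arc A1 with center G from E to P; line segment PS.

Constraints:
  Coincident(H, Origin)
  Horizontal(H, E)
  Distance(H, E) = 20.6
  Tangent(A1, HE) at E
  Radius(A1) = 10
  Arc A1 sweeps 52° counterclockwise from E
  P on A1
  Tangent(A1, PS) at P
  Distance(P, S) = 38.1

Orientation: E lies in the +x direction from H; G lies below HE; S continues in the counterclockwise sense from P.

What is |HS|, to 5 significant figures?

35.528

H is at the origin; H and E share the same y with |HE| = 20.6 and E on the +x side, so E = (20.600, 0.0000). Tangency of A1 to HE means the radius GE is perpendicular to HE, so G = E + (0, -10) = (20.600, -10.000). On A1, E sits at bearing 90° from G; a 52° counterclockwise sweep puts P at bearing 142°, so P = G + 10.0·(cos 142°, sin 142°) = (12.720, -3.8434). Since A1 is tangent to PS there, GP ⟂ PS, so PS runs along (−sin 142°, cos 142°); with |PS| = 38.1, S = (-10.737, -33.867). Then |HS| = |S − H| = 35.528.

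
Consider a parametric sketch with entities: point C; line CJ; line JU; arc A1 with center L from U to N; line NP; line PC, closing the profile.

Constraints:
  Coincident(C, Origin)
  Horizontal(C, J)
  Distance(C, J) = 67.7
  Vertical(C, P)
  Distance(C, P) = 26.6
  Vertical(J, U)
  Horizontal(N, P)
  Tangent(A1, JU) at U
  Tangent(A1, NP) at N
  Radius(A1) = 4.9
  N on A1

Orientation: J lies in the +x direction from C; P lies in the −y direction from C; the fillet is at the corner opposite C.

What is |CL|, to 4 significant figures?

66.44

C and P share the same x with |CP| = 26.6 and P on the −y side, so P = (0.000, -26.60). The virtual corner opposite C is at (67.70, -26.60). A1 meets JU tangentially, so LU is at right angles to JU and the tangent condition forces LN to be normal to NP, with radius 4.9, so the center L sits 4.9 in from both sides at L = (62.80, -21.70). Then |CL| = |L − C| = 66.44.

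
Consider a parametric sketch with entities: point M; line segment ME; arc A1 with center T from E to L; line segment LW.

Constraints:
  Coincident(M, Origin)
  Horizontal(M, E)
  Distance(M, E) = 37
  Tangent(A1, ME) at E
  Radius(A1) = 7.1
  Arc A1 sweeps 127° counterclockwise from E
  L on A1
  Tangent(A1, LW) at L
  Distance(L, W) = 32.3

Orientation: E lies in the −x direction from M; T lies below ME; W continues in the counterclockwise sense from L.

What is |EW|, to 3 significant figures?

39.6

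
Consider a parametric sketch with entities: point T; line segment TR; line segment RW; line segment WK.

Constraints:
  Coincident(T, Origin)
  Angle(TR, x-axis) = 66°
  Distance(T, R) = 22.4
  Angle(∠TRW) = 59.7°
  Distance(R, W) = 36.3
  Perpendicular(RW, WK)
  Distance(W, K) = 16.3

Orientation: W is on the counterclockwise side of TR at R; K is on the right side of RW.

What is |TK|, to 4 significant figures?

43.53

∠TRW = 59.7°, so RW runs at 66.0° + (180° − 59.7°) = 186.3° from the x-axis; with |RW| = 36.3, W = R + 36.3·(cos 186.3°, sin 186.3°) = (-26.97, 16.48). RW ⟂ WK; with |WK| = 16.3 on the right of RW, K = W + 16.3·(-0.1097, 0.9940) = (-28.76, 32.68). Then |TK| = |K − T| = 43.53.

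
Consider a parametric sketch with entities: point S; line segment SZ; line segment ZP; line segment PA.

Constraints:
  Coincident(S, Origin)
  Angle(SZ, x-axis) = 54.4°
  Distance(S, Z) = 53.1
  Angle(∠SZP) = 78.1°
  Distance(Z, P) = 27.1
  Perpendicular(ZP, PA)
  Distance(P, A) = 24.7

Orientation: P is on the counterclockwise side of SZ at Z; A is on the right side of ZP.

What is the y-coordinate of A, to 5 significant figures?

76.685

S is at the origin; SZ runs at 54.4° with length 53.1, so Z = 53.1·(cos 54.4°, sin 54.4°) = (30.911, 43.176). ∠SZP = 78.1°, so ZP runs at 54.4° + (180° − 78.1°) = 156.30° from the x-axis; with |ZP| = 27.1, P = Z + 27.1·(cos 156.30°, sin 156.30°) = (6.0963, 54.068). ZP is perpendicular to PA; with |PA| = 24.7 on the right of ZP, A = P + 24.7·(0.40195, 0.91566) = (16.024, 76.685). So A.y = 76.685.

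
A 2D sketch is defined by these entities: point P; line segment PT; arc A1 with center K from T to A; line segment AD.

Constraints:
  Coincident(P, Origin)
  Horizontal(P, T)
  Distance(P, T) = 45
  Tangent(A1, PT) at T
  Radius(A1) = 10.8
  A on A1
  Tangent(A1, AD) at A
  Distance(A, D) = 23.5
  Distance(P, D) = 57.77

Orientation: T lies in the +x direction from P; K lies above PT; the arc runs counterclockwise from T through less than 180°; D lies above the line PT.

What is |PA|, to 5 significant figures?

56.887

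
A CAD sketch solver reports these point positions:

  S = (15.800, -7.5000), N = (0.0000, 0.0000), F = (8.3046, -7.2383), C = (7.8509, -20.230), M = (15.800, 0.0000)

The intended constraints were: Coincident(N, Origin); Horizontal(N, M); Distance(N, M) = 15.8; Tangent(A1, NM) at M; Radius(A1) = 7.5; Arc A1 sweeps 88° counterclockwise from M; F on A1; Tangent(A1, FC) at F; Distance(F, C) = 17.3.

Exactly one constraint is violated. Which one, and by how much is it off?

Distance(F, C) = 17.3 — off by 4.30.

N = (0.00, 0.00) ✓; N.y = 0.00, M.y = 0.00 ✓; |NM| = 15.80 ✓; ∠(SM, MN) = 90.00° ✓; |SM| = 7.500 ✓; bearing(S→F) − bearing(S→M) = 88.00° ✓; |SF| = 7.500 ✓; ∠(SF, FC) = 90.00° ✓; |FC| = 13.00 ✗.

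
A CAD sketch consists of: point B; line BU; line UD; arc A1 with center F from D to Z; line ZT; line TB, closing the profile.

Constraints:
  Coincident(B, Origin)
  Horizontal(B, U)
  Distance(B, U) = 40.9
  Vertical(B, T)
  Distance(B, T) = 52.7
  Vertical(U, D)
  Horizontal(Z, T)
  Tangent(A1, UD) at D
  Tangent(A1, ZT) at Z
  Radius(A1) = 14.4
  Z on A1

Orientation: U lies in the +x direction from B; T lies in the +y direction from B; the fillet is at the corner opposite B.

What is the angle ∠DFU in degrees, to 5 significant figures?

69.395°

B is at the origin; BU is horizontal with |BU| = 40.9 and U on the +x side, so U = (40.900, 0.0000). BT is vertical with |BT| = 52.7 and T on the +y side, so T = (0.0000, 52.700). The virtual corner opposite B is at (40.900, 52.700). Since A1 is tangent to UD there, FD ⟂ UD and A1 meets ZT tangentially, so FZ is at right angles to ZT, with radius 14.4, so the center F sits 14.4 in from both sides at F = (26.500, 38.300). That places the tangent points at D = (40.900, 38.300) on UD and Z = (26.500, 52.700) on ZT. Then cos ∠DFU = FD·FU / (|FD||FU|), giving 69.395°.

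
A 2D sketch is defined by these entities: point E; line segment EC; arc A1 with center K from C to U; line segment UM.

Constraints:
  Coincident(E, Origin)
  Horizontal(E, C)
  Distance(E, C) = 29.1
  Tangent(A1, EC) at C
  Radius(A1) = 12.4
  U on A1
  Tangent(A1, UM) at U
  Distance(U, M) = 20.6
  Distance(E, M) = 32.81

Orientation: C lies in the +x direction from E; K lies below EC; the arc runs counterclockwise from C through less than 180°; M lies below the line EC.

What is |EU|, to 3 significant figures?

19.7

Checks: |KU| = 12.40 ✓; ∠(KU, UM) = 90.00° ✓; |UM| = 20.60 ✓; |EM| = 32.81 ✓.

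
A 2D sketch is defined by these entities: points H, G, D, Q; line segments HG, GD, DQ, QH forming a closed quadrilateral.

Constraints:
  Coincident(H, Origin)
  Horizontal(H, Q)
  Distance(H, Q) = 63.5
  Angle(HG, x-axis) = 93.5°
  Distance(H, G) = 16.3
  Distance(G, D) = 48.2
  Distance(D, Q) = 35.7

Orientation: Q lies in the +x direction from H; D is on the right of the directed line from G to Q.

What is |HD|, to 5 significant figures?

37.443

Checks: |HQ| = 63.50 ✓; |HG| = 16.30 ✓; |GD| = 48.20 ✓; |DQ| = 35.70 ✓.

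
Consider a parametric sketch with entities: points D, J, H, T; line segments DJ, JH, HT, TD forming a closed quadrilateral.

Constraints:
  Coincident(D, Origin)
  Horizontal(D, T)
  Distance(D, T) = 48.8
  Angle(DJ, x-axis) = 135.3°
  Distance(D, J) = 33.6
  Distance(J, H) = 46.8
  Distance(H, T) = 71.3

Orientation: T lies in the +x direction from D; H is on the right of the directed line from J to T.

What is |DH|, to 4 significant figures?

29.57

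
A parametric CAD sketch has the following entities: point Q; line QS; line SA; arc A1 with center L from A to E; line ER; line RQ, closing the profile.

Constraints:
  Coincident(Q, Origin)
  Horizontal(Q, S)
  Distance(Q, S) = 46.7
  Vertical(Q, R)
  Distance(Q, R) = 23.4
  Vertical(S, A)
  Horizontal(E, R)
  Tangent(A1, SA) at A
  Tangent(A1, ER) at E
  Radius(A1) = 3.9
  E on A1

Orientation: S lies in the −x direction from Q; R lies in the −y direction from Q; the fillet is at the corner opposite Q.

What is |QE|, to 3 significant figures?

48.8

The virtual corner opposite Q is at (-46.7, -23.4). Tangency of A1 to SA means the radius LA is perpendicular to SA and since A1 is tangent to ER there, LE ⟂ ER, with radius 3.9, so the center L sits 3.9 in from both sides at L = (-42.8, -19.5). That places the tangent points at A = (-46.7, -19.5) on SA and E = (-42.8, -23.4) on ER. Then |QE| = |E − Q| = 48.8.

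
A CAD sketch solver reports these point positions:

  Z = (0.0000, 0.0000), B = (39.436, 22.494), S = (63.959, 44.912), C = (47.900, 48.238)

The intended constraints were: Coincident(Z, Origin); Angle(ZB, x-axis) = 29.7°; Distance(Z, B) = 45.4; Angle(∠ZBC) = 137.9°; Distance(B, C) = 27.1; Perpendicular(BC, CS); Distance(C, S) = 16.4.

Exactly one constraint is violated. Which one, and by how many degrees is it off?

Perpendicular(BC, CS) — off by 6.50°.

Z = (0.00, 0.00) ✓; ZB at 29.70° ✓; |ZB| = 45.40 ✓; ∠ZBC = 137.9° ✓; |BC| = 27.10 ✓; ∠(BC, CS) = 83.50° ✗; |CS| = 16.40 ✓.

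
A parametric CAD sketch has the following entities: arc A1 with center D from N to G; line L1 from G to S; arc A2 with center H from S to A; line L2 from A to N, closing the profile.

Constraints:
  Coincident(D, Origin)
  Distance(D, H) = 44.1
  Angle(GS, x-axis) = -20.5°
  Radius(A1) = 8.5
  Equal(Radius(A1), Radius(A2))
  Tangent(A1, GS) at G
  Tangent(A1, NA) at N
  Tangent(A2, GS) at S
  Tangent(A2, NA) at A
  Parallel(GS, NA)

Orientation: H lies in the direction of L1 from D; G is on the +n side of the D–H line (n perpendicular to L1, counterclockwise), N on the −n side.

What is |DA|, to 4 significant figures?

44.91

Tangency of A1 to both parallel lines with radius 8.5 puts G and N at D ± 8.5·n: G = (2.977, 7.962), N = (-2.977, -7.962). Equal radii place S and A the same way about H: S = H + 8.5·n = (44.28, -7.482), A = H − 8.5·n = (38.33, -23.41). Then |DA| = |A − D| = 44.91.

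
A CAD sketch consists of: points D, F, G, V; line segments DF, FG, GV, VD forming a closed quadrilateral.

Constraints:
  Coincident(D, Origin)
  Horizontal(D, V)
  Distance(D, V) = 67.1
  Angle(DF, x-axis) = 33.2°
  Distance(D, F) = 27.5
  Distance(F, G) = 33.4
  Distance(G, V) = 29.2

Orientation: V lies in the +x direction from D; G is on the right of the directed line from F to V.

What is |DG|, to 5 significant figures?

43.034

Checks: |FG| = 33.40 ✓; |GV| = 29.20 ✓.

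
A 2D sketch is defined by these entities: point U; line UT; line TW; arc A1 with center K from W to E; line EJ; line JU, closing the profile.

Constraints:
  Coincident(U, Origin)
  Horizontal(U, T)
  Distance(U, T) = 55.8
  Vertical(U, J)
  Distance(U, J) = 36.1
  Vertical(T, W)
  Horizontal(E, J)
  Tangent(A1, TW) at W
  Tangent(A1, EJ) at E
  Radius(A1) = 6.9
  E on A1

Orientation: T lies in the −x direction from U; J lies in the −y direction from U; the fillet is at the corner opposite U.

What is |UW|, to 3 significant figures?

63.0

U is at the origin; U and T share the same y with |UT| = 55.8 and T on the −x side, so T = (-55.8, 0.00). U and J share the same x with |UJ| = 36.1 and J on the −y side, so J = (0.00, -36.1). The virtual corner opposite U is at (-55.8, -36.1). Tangency of A1 to TW means the radius KW is perpendicular to TW and A1 meets EJ tangentially, so KE is at right angles to EJ, with radius 6.9, so the center K sits 6.9 in from both sides at K = (-48.9, -29.2). That places the tangent points at W = (-55.8, -29.2) on TW and E = (-48.9, -36.1) on EJ. Then |UW| = |W − U| = 63.0.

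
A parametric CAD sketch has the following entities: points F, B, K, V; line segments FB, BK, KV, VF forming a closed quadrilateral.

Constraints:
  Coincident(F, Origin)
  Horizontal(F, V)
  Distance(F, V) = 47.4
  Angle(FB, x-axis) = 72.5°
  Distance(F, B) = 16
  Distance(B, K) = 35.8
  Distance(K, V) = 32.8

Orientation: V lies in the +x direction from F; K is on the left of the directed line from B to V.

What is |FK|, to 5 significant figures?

48.265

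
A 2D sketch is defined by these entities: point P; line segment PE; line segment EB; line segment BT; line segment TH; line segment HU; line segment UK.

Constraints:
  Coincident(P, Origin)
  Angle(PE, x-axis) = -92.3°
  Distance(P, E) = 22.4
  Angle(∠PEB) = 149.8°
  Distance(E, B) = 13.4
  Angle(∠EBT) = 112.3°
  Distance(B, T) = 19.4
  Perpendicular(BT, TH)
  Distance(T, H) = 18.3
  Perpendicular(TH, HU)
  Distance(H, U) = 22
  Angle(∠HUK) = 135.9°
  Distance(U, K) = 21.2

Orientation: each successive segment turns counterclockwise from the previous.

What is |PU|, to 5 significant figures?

16.296

P is at the origin; PE runs at -92.3° with length 22.4, so E = (-0.89895, -22.382). ∠PEB = 149.8° gives EB at -62.100° from the x-axis; with |EB| = 13.4, B = (5.3713, -34.224). ∠EBT = 112.3° gives BT at 5.6000° from the x-axis; with |BT| = 19.4, T = (24.679, -32.331). BT is perpendicular to TH, so TH runs at 95.600°; with |TH| = 18.3, H = (22.893, -14.119). The perpendicularity gives HU at right angles to TH, so HU runs at -174.40°; with |HU| = 22.0, U = (0.99795, -16.265). Then |PU| = |U − P| = 16.296.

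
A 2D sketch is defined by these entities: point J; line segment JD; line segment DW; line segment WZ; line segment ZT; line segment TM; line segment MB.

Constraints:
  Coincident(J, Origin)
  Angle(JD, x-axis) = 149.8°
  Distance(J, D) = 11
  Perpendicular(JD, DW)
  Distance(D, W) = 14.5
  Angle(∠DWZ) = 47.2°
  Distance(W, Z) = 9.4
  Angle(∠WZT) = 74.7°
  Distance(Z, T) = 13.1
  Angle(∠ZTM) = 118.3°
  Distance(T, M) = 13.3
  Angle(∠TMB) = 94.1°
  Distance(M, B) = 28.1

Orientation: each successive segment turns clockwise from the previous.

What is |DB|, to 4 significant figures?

33.31

J is at the origin; JD runs at 149.8° with length 11.0, so D = (-9.507, 5.533). JD is perpendicular to DW, so DW runs at 59.80°; with |DW| = 14.5, W = (-2.213, 18.07). ∠DWZ = 47.2° gives WZ at -73.00° from the x-axis; with |WZ| = 9.4, Z = (0.5351, 9.076). ∠WZT = 74.7° gives ZT at -178.3° from the x-axis; with |ZT| = 13.1, T = (-12.56, 8.687). ∠ZTM = 118.3° gives TM at 120.0° from the x-axis; with |TM| = 13.3, M = (-19.21, 20.21). ∠TMB = 94.1° gives MB at 34.10° from the x-axis; with |MB| = 28.1, B = (4.059, 35.96). Then |DB| = |B − D| = 33.31.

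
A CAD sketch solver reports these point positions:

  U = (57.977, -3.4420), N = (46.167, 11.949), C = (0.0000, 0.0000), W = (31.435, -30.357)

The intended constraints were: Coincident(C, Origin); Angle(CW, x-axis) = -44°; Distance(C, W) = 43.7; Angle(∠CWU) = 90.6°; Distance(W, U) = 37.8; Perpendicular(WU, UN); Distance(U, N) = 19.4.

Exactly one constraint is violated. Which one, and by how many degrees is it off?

Perpendicular(WU, UN) — off by 7.90°.

C = (0.00, 0.00) ✓; CW at -44.00° ✓; |CW| = 43.70 ✓; ∠CWU = 90.60° ✓; |WU| = 37.80 ✓; ∠(WU, UN) = 82.10° ✗; |UN| = 19.40 ✓.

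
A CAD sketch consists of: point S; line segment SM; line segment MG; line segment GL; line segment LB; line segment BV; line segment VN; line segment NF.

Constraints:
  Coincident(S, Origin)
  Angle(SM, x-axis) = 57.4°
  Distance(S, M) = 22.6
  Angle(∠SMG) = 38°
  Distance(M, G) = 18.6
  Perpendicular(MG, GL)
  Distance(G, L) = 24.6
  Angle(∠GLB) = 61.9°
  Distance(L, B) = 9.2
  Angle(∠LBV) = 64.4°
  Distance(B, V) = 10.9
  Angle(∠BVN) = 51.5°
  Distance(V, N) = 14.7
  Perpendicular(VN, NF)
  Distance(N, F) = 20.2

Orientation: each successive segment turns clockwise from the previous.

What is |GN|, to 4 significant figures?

28.50

∠LBV = 64.4° gives BV at -48.30° from the x-axis; with |BV| = 10.9, V = (0.2372, -1.444). ∠BVN = 51.5° gives VN at -176.8° from the x-axis; with |VN| = 14.7, N = (-14.44, -2.265). Then |GN| = |N − G| = 28.50.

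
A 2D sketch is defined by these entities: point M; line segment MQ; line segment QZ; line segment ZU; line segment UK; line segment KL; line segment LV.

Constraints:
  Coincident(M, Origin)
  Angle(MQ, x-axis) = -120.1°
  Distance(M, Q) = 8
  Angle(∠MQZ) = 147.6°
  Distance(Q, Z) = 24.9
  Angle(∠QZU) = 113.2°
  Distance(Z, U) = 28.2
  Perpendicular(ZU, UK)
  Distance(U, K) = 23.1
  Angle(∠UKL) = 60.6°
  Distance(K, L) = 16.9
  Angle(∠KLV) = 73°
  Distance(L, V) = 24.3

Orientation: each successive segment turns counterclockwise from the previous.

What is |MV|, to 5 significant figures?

51.383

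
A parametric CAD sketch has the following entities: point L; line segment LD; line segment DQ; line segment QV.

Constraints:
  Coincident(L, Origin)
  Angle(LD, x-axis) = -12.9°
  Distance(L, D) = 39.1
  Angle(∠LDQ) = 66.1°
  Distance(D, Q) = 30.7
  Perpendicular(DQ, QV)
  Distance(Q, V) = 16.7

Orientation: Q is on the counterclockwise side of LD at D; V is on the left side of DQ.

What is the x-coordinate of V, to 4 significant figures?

15.86

∠LDQ = 66.1°, so DQ runs at -12.9° + (180° − 66.1°) = 101.0° from the x-axis; with |DQ| = 30.7, Q = D + 30.7·(cos 101.0°, sin 101.0°) = (32.26, 21.41). DQ ⟂ QV; with |QV| = 16.7 on the left of DQ, V = Q + 16.7·(-0.9816, -0.1908) = (15.86, 18.22). So V.x = 15.86.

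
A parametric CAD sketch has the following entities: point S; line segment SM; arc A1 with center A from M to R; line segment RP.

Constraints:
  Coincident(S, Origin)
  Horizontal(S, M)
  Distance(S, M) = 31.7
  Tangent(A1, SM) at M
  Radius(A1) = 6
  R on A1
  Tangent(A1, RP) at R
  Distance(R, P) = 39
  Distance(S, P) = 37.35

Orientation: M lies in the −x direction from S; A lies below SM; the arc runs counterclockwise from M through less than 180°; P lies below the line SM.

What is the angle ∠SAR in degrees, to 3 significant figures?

143°

Checks: |AM| = 6.000 ✓; |AR| = 6.000 ✓; ∠(AR, RP) = 90.00° ✓; |RP| = 39.00 ✓; |SP| = 37.35 ✓.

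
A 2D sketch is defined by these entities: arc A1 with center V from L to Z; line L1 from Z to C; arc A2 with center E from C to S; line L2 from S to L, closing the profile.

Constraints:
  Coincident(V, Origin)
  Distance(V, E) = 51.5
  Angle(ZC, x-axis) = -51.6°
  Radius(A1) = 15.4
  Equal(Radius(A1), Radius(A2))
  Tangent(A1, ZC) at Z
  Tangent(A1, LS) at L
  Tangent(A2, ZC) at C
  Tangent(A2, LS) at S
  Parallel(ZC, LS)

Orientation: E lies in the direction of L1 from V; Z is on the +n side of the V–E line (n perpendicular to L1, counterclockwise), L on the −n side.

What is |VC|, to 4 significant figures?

53.75

The slot axis is L1's direction at -51.6°, so u = (cos -51.6°, sin -51.6°) = (0.6211, -0.7837) and n = (−sin -51.6°, cos -51.6°) = (0.7837, 0.6211). V is at the origin and E lies 51.5 along u from V, so E = 51.5·u = (31.99, -40.36). Tangency of A1 to both parallel lines with radius 15.4 puts Z and L at V ± 15.4·n: Z = (12.07, 9.566), L = (-12.07, -9.566). Equal radii place C and S the same way about E: C = E + 15.4·n = (44.06, -30.79), S = E − 15.4·n = (19.92, -49.93). Then |VC| = |C − V| = 53.75.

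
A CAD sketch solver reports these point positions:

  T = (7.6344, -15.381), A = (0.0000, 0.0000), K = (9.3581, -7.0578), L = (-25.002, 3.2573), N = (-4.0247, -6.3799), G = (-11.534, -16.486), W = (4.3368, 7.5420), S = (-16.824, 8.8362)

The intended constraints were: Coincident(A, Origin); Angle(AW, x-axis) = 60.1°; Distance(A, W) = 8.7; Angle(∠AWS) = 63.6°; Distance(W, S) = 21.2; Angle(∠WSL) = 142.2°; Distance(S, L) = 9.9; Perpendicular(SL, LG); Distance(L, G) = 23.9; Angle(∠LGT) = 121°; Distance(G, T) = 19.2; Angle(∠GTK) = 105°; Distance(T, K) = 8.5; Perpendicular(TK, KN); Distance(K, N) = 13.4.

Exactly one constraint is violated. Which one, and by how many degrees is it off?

Perpendicular(TK, KN) — off by 8.80°.

A = (0.00, 0.00) ✓; AW at 60.10° ✓; |AW| = 8.700 ✓; ∠AWS = 63.60° ✓; |WS| = 21.20 ✓; ∠WSL = 142.2° ✓; |SL| = 9.900 ✓; ∠(SL, LG) = 90.00° ✓; |LG| = 23.90 ✓; ∠LGT = 121.0° ✓; |GT| = 19.20 ✓; ∠GTK = 105.0° ✓; |TK| = 8.500 ✓; ∠(TK, KN) = 98.80° ✗; |KN| = 13.40 ✓.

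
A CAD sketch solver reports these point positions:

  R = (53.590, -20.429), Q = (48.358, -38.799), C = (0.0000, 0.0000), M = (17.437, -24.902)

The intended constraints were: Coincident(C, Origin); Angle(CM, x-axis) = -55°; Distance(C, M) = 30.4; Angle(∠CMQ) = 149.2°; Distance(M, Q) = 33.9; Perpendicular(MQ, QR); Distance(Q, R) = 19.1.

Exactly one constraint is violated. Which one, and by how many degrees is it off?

Perpendicular(MQ, QR) — off by 8.30°.

C = (0.00, 0.00) ✓; CM at -55.00° ✓; |CM| = 30.40 ✓; ∠CMQ = 149.2° ✓; |MQ| = 33.90 ✓; ∠(MQ, QR) = 98.30° ✗; |QR| = 19.10 ✓.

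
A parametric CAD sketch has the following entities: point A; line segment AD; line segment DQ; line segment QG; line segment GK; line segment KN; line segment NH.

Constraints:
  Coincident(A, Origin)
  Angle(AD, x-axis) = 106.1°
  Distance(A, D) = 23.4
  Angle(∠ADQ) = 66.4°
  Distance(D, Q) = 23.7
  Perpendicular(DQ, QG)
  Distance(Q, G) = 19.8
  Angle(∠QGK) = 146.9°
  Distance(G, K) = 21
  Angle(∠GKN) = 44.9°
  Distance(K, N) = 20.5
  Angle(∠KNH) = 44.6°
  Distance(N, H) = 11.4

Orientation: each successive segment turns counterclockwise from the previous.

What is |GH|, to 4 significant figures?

7.260

∠GKN = 44.9° gives KN at 117.9° from the x-axis; with |KN| = 20.5, N = (-1.608, 4.017). ∠KNH = 44.6° gives NH at -106.7° from the x-axis; with |NH| = 11.4, H = (-4.884, -6.903). Then |GH| = |H − G| = 7.260.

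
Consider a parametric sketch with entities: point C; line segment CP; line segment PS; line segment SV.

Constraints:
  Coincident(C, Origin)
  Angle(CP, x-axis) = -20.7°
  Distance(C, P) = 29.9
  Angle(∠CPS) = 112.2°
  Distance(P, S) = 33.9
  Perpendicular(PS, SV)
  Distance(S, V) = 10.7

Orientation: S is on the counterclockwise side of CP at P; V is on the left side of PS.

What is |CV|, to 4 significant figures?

48.28

C is at the origin; CP runs at -20.7° with length 29.9, so P = 29.9·(cos -20.7°, sin -20.7°) = (27.97, -10.57). ∠CPS = 112.2°, so PS runs at -20.7° + (180° − 112.2°) = 47.10° from the x-axis; with |PS| = 33.9, S = P + 33.9·(cos 47.10°, sin 47.10°) = (51.05, 14.26). The perpendicularity gives SV at right angles to PS; with |SV| = 10.7 on the left of PS, V = S + 10.7·(-0.7325, 0.6807) = (43.21, 21.55). Then |CV| = |V − C| = 48.28.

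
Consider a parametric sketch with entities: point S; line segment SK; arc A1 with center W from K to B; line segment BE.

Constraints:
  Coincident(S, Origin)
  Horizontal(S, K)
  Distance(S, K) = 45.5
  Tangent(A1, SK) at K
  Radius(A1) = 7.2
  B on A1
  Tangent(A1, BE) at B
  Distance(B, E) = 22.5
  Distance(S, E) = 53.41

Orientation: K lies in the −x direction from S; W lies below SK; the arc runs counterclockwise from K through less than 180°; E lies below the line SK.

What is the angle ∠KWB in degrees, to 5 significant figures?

112.19°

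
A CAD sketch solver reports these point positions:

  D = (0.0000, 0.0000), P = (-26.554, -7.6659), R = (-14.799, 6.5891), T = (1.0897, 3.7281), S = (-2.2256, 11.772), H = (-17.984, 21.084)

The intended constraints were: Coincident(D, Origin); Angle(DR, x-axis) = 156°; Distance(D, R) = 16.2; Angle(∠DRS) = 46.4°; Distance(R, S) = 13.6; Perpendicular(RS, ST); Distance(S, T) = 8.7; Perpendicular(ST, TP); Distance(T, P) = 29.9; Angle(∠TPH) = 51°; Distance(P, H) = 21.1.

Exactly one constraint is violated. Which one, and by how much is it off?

Distance(P, H) = 21.1 — off by 8.90.

D = (0.00, 0.00) ✓; DR at 156.0° ✓; |DR| = 16.20 ✓; ∠DRS = 46.40° ✓; |RS| = 13.60 ✓; ∠(RS, ST) = 90.00° ✓; |ST| = 8.700 ✓; ∠(ST, TP) = 90.00° ✓; |TP| = 29.90 ✓; ∠TPH = 51.00° ✓; |PH| = 30.00 ✗.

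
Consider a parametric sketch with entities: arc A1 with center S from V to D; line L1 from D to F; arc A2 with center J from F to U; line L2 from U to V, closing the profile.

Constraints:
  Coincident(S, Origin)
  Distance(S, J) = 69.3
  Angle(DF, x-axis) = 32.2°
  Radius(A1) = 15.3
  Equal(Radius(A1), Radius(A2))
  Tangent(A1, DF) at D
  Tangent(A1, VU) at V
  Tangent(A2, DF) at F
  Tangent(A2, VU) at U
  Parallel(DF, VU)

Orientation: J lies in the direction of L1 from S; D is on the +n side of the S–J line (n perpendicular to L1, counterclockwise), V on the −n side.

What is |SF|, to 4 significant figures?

70.97

The slot axis is L1's direction at 32.2°, so u = (cos 32.2°, sin 32.2°) = (0.8462, 0.5329) and n = (−sin 32.2°, cos 32.2°) = (-0.5329, 0.8462). S is at the origin and J lies 69.3 along u from S, so J = 69.3·u = (58.64, 36.93). Tangency of A1 to both parallel lines with radius 15.3 puts D and V at S ± 15.3·n: D = (-8.153, 12.95), V = (8.153, -12.95). Equal radii place F and U the same way about J: F = J + 15.3·n = (50.49, 49.88), U = J − 15.3·n = (66.79, 23.98). Then |SF| = |F − S| = 70.97.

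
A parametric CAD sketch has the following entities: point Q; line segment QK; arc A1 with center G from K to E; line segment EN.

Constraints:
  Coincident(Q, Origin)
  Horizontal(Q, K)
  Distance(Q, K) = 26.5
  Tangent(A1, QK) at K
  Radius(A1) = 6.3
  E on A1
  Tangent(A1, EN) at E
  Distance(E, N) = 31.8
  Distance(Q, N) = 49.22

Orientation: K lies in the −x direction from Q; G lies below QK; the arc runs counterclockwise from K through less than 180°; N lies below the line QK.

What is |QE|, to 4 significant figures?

33.47

Checks: |GE| = 6.300 ✓; ∠(GE, EN) = 90.00° ✓; |EN| = 31.80 ✓; |QN| = 49.22 ✓.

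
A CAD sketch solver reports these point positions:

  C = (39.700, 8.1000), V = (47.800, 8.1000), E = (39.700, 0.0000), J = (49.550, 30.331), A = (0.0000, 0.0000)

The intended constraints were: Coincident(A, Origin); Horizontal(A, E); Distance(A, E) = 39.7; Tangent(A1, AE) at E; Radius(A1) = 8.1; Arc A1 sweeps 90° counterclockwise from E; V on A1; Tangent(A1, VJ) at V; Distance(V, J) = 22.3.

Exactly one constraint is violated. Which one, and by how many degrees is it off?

Tangent(A1, VJ) at V — off by 4.50°.

A = (0.00, 0.00) ✓; A.y = 0.00, E.y = 0.00 ✓; |AE| = 39.70 ✓; ∠(CE, EA) = 90.00° ✓; |CE| = 8.100 ✓; bearing(C→V) − bearing(C→E) = 90.00° ✓; |CV| = 8.100 ✓; ∠(CV, VJ) = 94.50° ✗; |VJ| = 22.30 ✓.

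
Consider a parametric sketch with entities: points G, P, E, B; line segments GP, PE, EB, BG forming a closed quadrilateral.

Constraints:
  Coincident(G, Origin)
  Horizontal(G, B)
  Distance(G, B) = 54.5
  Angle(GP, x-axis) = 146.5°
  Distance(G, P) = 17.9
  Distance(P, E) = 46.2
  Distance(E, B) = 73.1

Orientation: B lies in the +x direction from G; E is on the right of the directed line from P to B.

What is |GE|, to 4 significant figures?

37.10

G is at the origin; GB is horizontal with |GB| = 54.5 and B in +x, so B = (54.5, 0). GP runs at 146.5° with |GP| = 17.9, so P = (-14.93, 9.880). E is determined by |PE| = 46.2 and |EB| = 73.1 together: it lies at the intersection of circle(P, 46.2) and circle(B, 73.1). With |PB| = 70.13, the foot of the radical line on PB is 12.18 from P and the perpendicular offset is √(46.2² − 12.18²) = 44.57. Taking the right-of-PB solution: E = (-9.145, -35.96).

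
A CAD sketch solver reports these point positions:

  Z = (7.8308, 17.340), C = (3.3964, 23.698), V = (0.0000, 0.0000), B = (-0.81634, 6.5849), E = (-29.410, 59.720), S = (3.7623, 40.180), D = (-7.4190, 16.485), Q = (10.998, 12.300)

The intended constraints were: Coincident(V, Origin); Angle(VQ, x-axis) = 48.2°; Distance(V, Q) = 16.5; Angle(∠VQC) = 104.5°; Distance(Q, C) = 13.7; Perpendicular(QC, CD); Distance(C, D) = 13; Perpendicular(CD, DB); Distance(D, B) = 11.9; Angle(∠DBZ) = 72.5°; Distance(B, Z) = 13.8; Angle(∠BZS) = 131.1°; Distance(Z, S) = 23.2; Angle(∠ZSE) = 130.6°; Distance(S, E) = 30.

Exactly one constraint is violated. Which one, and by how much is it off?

Distance(S, E) = 30 — off by 8.50.

V = (0.00, 0.00) ✓; VQ at 48.20° ✓; |VQ| = 16.50 ✓; ∠VQC = 104.5° ✓; |QC| = 13.70 ✓; ∠(QC, CD) = 90.00° ✓; |CD| = 13.00 ✓; ∠(CD, DB) = 90.00° ✓; |DB| = 11.90 ✓; ∠DBZ = 72.50° ✓; |BZ| = 13.80 ✓; ∠BZS = 131.1° ✓; |ZS| = 23.20 ✓; ∠ZSE = 130.6° ✓; |SE| = 38.50 ✗.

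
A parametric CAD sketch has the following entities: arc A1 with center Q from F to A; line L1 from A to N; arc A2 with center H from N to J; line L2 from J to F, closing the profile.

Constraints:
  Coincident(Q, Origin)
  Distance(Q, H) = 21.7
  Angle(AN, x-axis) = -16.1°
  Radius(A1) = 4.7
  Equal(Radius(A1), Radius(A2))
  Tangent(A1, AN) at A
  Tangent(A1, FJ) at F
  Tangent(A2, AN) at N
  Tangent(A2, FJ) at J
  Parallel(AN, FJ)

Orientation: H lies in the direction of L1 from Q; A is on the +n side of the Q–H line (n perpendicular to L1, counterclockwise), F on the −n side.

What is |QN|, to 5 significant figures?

22.203

The slot axis is L1's direction at -16.1°, so u = (cos -16.1°, sin -16.1°) = (0.96078, -0.27731) and n = (−sin -16.1°, cos -16.1°) = (0.27731, 0.96078). Q is at the origin and H lies 21.7 along u from Q, so H = 21.7·u = (20.849, -6.0177). Tangency of A1 to both parallel lines with radius 4.7 puts A and F at Q ± 4.7·n: A = (1.3034, 4.5157), F = (-1.3034, -4.5157). Equal radii place N and J the same way about H: N = H + 4.7·n = (22.152, -1.5021), J = H − 4.7·n = (19.546, -10.533). Then |QN| = |N − Q| = 22.203.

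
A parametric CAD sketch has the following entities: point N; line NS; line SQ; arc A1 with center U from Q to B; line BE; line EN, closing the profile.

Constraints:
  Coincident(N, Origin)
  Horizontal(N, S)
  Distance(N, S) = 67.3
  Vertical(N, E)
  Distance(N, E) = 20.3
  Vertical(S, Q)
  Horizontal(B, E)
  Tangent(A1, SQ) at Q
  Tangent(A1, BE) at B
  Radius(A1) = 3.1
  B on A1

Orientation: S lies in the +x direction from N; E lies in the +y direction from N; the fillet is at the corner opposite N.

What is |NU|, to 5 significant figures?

66.464

N is at the origin; NS is horizontal with |NS| = 67.3 and S on the +x side, so S = (67.300, 0.0000). N and E share the same x with |NE| = 20.3 and E on the +y side, so E = (0.0000, 20.300). The virtual corner opposite N is at (67.300, 20.300). A1 meets SQ tangentially, so UQ is at right angles to SQ and the tangent condition forces UB to be normal to BE, with radius 3.1, so the center U sits 3.1 in from both sides at U = (64.200, 17.200). Then |NU| = |U − N| = 66.464.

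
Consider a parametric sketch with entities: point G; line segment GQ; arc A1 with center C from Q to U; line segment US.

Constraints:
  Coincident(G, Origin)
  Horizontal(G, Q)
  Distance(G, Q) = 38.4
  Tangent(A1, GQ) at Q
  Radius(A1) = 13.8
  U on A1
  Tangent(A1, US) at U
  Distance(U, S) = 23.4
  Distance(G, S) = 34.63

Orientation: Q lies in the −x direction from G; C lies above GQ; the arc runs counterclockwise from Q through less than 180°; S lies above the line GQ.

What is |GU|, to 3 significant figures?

27.0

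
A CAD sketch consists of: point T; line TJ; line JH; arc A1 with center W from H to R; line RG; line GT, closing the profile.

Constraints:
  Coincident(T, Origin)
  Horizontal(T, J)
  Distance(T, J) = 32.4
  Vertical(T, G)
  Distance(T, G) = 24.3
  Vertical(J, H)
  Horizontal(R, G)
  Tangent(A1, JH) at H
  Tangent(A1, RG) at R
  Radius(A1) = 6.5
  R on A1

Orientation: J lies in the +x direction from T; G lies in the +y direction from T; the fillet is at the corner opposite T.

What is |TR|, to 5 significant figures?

35.515

The virtual corner opposite T is at (32.400, 24.300). Tangency of A1 to JH means the radius WH is perpendicular to JH and since A1 is tangent to RG there, WR ⟂ RG, with radius 6.5, so the center W sits 6.5 in from both sides at W = (25.900, 17.800). That places the tangent points at H = (32.400, 17.800) on JH and R = (25.900, 24.300) on RG. Then |TR| = |R − T| = 35.515.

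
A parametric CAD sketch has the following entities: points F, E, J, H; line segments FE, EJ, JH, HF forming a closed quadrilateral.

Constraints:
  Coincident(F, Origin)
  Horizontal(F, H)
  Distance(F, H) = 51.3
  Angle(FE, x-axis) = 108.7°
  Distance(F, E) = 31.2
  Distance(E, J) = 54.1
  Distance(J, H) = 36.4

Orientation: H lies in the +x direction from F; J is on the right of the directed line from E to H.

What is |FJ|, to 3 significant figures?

24.8

Checks: |EJ| = 54.10 ✓; |JH| = 36.40 ✓.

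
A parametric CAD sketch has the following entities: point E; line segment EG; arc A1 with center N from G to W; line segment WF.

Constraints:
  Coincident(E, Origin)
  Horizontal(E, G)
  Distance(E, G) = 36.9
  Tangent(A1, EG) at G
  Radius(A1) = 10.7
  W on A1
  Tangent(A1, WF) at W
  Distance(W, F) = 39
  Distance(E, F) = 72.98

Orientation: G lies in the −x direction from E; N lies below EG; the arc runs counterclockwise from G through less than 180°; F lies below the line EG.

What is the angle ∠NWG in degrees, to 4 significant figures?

51.97°

Checks: |NW| = 10.70 ✓; ∠(NW, WF) = 90.00° ✓; |WF| = 39.00 ✓; |EF| = 72.98 ✓.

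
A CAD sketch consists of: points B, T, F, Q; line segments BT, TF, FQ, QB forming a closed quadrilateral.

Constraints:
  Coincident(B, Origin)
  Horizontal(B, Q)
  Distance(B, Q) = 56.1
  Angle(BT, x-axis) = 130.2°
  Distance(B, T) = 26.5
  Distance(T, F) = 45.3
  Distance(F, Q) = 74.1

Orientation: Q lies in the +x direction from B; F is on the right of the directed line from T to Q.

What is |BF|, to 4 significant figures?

28.44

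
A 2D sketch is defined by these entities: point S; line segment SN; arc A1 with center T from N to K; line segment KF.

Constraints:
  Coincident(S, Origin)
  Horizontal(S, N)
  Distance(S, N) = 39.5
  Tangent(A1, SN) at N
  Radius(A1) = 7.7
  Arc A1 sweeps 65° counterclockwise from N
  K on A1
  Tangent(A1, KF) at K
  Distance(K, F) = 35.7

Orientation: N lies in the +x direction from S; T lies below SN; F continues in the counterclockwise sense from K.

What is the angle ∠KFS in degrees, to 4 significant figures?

50.35°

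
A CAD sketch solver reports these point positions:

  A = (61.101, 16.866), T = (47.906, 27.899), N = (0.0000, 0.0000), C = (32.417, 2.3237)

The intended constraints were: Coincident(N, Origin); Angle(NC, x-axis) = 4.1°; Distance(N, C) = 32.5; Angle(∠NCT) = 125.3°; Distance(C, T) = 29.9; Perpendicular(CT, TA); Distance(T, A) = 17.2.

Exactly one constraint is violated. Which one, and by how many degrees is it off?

Perpendicular(CT, TA) — off by 8.70°.

N = (0.00, 0.00) ✓; NC at 4.100° ✓; |NC| = 32.50 ✓; ∠NCT = 125.3° ✓; |CT| = 29.90 ✓; ∠(CT, TA) = 98.70° ✗; |TA| = 17.20 ✓.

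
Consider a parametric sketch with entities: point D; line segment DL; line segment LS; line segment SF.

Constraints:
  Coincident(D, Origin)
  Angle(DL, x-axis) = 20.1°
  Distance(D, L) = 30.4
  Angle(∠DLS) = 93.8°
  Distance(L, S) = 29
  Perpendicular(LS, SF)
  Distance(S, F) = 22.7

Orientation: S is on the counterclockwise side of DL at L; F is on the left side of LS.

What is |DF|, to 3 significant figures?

31.9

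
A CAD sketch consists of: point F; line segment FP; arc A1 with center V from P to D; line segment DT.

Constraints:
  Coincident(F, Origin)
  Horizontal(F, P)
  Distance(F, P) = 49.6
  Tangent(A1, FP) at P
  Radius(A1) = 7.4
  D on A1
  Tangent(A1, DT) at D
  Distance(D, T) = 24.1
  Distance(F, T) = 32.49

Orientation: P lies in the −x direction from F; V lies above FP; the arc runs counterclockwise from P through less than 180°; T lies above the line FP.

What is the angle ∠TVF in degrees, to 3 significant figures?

34.1°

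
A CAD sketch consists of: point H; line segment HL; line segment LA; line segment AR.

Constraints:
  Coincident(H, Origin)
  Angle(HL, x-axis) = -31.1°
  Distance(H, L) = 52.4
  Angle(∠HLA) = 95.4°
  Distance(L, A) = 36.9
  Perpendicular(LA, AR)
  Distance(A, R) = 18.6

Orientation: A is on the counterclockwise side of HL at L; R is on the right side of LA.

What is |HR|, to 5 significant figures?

82.206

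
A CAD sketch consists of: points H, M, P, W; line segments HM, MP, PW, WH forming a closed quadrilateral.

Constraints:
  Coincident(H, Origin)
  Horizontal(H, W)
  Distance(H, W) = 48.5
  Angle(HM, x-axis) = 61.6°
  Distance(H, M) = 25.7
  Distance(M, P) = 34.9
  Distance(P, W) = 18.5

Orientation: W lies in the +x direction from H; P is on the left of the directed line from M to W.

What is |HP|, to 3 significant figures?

50.4

Checks: |MP| = 34.90 ✓; |PW| = 18.50 ✓.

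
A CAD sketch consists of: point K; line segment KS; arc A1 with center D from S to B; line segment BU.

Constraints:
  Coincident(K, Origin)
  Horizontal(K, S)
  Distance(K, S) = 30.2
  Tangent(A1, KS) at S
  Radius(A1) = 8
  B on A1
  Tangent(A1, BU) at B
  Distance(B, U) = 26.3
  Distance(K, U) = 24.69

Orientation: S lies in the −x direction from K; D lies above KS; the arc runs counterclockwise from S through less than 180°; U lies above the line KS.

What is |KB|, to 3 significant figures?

24.1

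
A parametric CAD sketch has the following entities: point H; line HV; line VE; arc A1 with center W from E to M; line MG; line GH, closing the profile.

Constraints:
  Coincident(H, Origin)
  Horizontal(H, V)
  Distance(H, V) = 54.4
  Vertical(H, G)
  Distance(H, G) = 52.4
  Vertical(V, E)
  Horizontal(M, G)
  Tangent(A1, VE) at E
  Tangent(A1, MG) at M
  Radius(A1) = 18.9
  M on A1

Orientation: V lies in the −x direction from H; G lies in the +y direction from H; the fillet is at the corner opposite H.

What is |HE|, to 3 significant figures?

63.9

The virtual corner opposite H is at (-54.4, 52.4). Since A1 is tangent to VE there, WE ⟂ VE and the tangent condition forces WM to be normal to MG, with radius 18.9, so the center W sits 18.9 in from both sides at W = (-35.5, 33.5). That places the tangent points at E = (-54.4, 33.5) on VE and M = (-35.5, 52.4) on MG. Then |HE| = |E − H| = 63.9.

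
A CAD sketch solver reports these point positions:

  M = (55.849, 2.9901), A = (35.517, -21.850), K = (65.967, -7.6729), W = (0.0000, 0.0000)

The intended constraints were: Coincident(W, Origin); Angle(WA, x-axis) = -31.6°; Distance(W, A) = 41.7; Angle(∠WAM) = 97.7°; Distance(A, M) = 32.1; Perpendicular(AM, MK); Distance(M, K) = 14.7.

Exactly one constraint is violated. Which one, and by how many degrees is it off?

Perpendicular(AM, MK) — off by 7.20°.

W = (0.00, 0.00) ✓; WA at -31.60° ✓; |WA| = 41.70 ✓; ∠WAM = 97.70° ✓; |AM| = 32.10 ✓; ∠(AM, MK) = 97.20° ✗; |MK| = 14.70 ✓.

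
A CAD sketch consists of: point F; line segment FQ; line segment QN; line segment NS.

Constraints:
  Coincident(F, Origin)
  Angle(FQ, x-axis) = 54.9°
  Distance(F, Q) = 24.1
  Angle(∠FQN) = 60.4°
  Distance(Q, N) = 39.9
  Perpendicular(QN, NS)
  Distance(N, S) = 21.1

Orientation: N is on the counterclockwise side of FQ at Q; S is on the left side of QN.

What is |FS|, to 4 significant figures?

28.00

∠FQN = 60.4°, so QN runs at 54.9° + (180° − 60.4°) = 174.5° from the x-axis; with |QN| = 39.9, N = Q + 39.9·(cos 174.5°, sin 174.5°) = (-25.86, 23.54). QN is perpendicular to NS; with |NS| = 21.1 on the left of QN, S = N + 21.1·(-0.09585, -0.9954) = (-27.88, 2.539). Then |FS| = |S − F| = 28.00.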